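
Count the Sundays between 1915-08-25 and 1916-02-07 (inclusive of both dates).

1915-08-25 is a Wednesday.
The range spans 167 days (inclusive of both endpoints).
167 = 7 × 23 + 6, so there are 23 full weeks plus 6 extra days.
Each full week contributes one Sunday: 23 so far.
The 6 extra days are Wed, Thu, Fri, Sat, Sun, Mon — 1 of them qualifies.
Total: 23 + 1 = 24.

24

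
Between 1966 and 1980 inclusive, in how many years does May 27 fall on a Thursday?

Day of week of May 27 in each year:
1966: Fri, 1967: Sat, 1968: Mon, 1969: Tue, 1970: Wed, 1971: Thu ✓, 1972: Sat, 1973: Sun, 1974: Mon, 1975: Tue, 1976: Thu ✓, 1977: Fri, 1978: Sat, 1979: Sun, 1980: Tue
Thursdays: 1971, 1976.

2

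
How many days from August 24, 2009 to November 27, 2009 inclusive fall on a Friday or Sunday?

August 24, 2009 is a Monday.
From August 24, 2009 to November 27, 2009 is 96 days inclusive.
96 = 7 × 13 + 5, so there are 13 full weeks plus 5 extra days.
Each full week contributes 2 days from the set (Fri, Sun): 13 × 2 = 26.
The 5 extra days are Mon, Tue, Wed, Thu, Fri — 1 of them qualifies.
Total: 26 + 1 = 27.

27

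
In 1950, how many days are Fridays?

52

1 January 1950 is a Sunday.
The range spans 365 days (inclusive of both endpoints).
365 = 7 × 52 + 1, so there are 52 full weeks plus 1 extra day.
Each full week contributes one Friday: 52 so far.
The 1 extra day is Sun — none qualify.
Total: 52 + 0 = 52.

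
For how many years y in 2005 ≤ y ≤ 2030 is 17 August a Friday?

Day of week of August 17 in each year:
2005: Wed, 2006: Thu, 2007: Fri ✓, 2008: Sun, 2009: Mon, 2010: Tue, 2011: Wed, 2012: Fri ✓, 2013: Sat, 2014: Sun, 2015: Mon, 2016: Wed, 2017: Thu, 2018: Fri ✓, 2019: Sat, 2020: Mon, 2021: Tue, 2022: Wed, 2023: Thu, 2024: Sat, 2025: Sun, 2026: Mon, 2027: Tue, 2028: Thu, 2029: Fri ✓, 2030: Sat
Fridays: 2007, 2012, 2018, 2029.

4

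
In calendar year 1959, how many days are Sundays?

52

Jan 1, 1959 is a Thursday.
From Jan 1, 1959 to Dec 31, 1959 is 365 days inclusive.
365 = 7 × 52 + 1, so there are 52 full weeks plus 1 extra day.
Each full week contributes one Sunday: 52 so far.
The 1 extra day is Thursday — none qualify.
Total: 52 + 0 = 52.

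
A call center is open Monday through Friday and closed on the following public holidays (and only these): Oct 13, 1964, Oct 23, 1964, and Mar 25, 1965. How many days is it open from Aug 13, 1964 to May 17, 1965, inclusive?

195 working days

Aug 13, 1964 is a Thursday.
The range spans 278 days (inclusive of both endpoints).
278 = 7 × 39 + 5, so there are 39 full weeks plus 5 extra days.
Each full week contributes 5 weekdays (Mon–Fri): 39 × 5 = 195.
The 5 extra days are Thursday, Friday, Saturday, Sunday, Monday — 3 of them qualify.
Total: 195 + 3 = 198.
Holidays: Oct 13, 1964 (Tue); Oct 23, 1964 (Fri); Mar 25, 1965 (Thu).
All 3 holidays fall on weekdays, so subtract 3.
Business days: 198 − 3 = 195.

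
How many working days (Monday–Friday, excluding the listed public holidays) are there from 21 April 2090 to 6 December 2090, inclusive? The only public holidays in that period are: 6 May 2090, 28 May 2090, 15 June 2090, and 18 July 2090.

162

21 April 2090 is a Friday.
From 21 April 2090 to 6 December 2090 is 230 days inclusive.
230 = 7 × 32 + 6, so there are 32 full weeks plus 6 extra days.
Each full week contributes 5 weekdays (Mon–Fri): 32 × 5 = 160.
The 6 extra days are Fri, Sat, Sun, Mon, Tue, Wed — 4 of them qualify.
Total: 160 + 4 = 164.
Holidays: 6 May 2090 (Sat); 28 May 2090 (Sun); 15 June 2090 (Thu); 18 July 2090 (Tue).
2 of the 4 holidays fall on weekdays; the rest are weekends and were already excluded.
Business days: 164 − 2 = 162.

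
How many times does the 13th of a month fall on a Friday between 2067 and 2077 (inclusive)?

20

Friday-the-13ths by year:
2067: May
2068: Jan, Apr, Jul
2069: Sep, Dec
2070: Jun
2071: Feb, Mar, Nov
2072: May
2073: Jan, Oct
2074: Apr, Jul
2075: Sep, Dec
2076: Mar, Nov
2077: Aug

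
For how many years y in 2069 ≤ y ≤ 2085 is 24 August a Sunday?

Day of week of August 24 in each year:
2069: Sat, 2070: Sun ✓, 2071: Mon, 2072: Wed, 2073: Thu, 2074: Fri, 2075: Sat, 2076: Mon, 2077: Tue, 2078: Wed, 2079: Thu, 2080: Sat, 2081: Sun ✓, 2082: Mon, 2083: Tue, 2084: Thu, 2085: Fri
Sundays: 2070, 2081.

2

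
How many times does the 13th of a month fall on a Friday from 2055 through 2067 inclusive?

20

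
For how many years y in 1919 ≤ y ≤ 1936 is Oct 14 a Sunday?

3

Day of week of October 14 in each year:
1919: Tue, 1920: Thu, 1921: Fri, 1922: Sat, 1923: Sun ✓, 1924: Tue, 1925: Wed, 1926: Thu, 1927: Fri, 1928: Sun ✓, 1929: Mon, 1930: Tue, 1931: Wed, 1932: Fri, 1933: Sat, 1934: Sun ✓, 1935: Mon, 1936: Wed
Sundays: 1923, 1928, 1934.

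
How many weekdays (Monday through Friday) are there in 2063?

261

1 January 2063 is a Monday.
That's 365 days from start to end, counting both.
365 = 7 × 52 + 1, so there are 52 full weeks plus 1 extra day.
Each full week contributes 5 weekdays (Mon–Fri): 52 × 5 = 260.
The 1 extra day is Monday — 1 of them qualifies.
Total: 260 + 1 = 261.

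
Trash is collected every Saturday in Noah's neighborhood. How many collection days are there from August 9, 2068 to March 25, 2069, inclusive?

33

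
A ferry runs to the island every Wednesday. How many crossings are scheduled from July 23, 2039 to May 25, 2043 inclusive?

July 23, 2039 is a Saturday.
That's 1403 days from start to end, counting both.
1403 = 7 × 200 + 3, so there are 200 full weeks plus 3 extra days.
Each full week contributes one Wednesday: 200 so far.
The 3 extra days are Saturday, Sunday, Monday — none qualify.
Total: 200 + 0 = 200.

200 Wednesdays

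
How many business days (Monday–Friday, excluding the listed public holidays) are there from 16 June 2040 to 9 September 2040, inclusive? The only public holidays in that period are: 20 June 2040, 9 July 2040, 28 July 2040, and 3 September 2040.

57 business days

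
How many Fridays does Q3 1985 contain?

13

July 1, 1985 is a Monday.
That's 92 days from start to end, counting both.
92 = 7 × 13 + 1, so there are 13 full weeks plus 1 extra day.
Each full week contributes one Friday: 13 so far.
The 1 extra day is Monday — none qualify.
Total: 13 + 0 = 13.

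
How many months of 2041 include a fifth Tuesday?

A month has five Tuesdays exactly when Tuesday falls within its first (length − 28) days.
Jan: 31 days, starts Tue → 5 of Tue, Wed, Thu ✓
Feb: 28 days, starts Fri → 5 of (none)
Mar: 31 days, starts Fri → 5 of Fri, Sat, Sun
Apr: 30 days, starts Mon → 5 of Mon, Tue ✓
May: 31 days, starts Wed → 5 of Wed, Thu, Fri
Jun: 30 days, starts Sat → 5 of Sat, Sun
Jul: 31 days, starts Mon → 5 of Mon, Tue, Wed ✓
Aug: 31 days, starts Thu → 5 of Thu, Fri, Sat
Sep: 30 days, starts Sun → 5 of Sun, Mon
Oct: 31 days, starts Tue → 5 of Tue, Wed, Thu ✓
Nov: 30 days, starts Fri → 5 of Fri, Sat
Dec: 31 days, starts Sun → 5 of Sun, Mon, Tue ✓
Months with five Tuesdays: Jan, Apr, Jul, Oct, Dec.

5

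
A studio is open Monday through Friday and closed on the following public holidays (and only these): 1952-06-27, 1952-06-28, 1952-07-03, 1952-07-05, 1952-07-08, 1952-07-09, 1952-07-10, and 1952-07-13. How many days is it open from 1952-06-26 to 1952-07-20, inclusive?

12

1952-06-26 is a Thursday.
From 1952-06-26 to 1952-07-20 is 25 days inclusive.
25 = 7 × 3 + 4, so there are 3 full weeks plus 4 extra days.
Each full week contributes 5 weekdays (Mon–Fri): 3 × 5 = 15.
The 4 extra days are Thu, Fri, Sat, Sun — 2 of them qualify.
Total: 15 + 2 = 17.
Holidays: 1952-06-27 (Fri); 1952-06-28 (Sat); 1952-07-03 (Thu); 1952-07-05 (Sat); 1952-07-08 (Tue); 1952-07-09 (Wed); 1952-07-10 (Thu); 1952-07-13 (Sun).
5 of the 8 holidays fall on weekdays; the rest are weekends and were already excluded.
Business days: 17 − 5 = 12.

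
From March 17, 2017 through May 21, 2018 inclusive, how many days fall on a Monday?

62

March 17, 2017 is a Friday.
The range spans 431 days (inclusive of both endpoints).
431 = 7 × 61 + 4, so there are 61 full weeks plus 4 extra days.
Each full week contributes one Monday: 61 so far.
The 4 extra days are Friday, Saturday, Sunday, Monday — 1 of them qualifies.
Total: 61 + 1 = 62.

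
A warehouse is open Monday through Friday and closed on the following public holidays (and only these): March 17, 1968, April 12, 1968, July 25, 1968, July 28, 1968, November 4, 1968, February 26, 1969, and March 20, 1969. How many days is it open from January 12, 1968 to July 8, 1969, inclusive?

383

January 12, 1968 is a Friday.
From January 12, 1968 to July 8, 1969 is 544 days inclusive.
544 = 7 × 77 + 5, so there are 77 full weeks plus 5 extra days.
Each full week contributes 5 weekdays (Mon–Fri): 77 × 5 = 385.
The 5 extra days are Fri, Sat, Sun, Mon, Tue — 3 of them qualify.
Total: 385 + 3 = 388.
Holidays: March 17, 1968 (Sun); April 12, 1968 (Fri); July 25, 1968 (Thu); July 28, 1968 (Sun); November 4, 1968 (Mon); February 26, 1969 (Wed); March 20, 1969 (Thu).
5 of the 7 holidays fall on weekdays; the rest are weekends and were already excluded.
Business days: 388 − 5 = 383.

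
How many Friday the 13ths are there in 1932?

The 13th falls on a Friday when the month's 13th has weekday Fri.
Jan 13 is Wed; Feb 13 is Sat; Mar 13 is Sun; Apr 13 is Wed; May 13 is Fri ✓; Jun 13 is Mon; Jul 13 is Wed; Aug 13 is Sat; Sep 13 is Tue; Oct 13 is Thu; Nov 13 is Sun; Dec 13 is Tue.
Friday the 13ths: May.

1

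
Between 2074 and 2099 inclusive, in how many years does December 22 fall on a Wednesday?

4

Day of week of December 22 in each year:
2074: Sat, 2075: Sun, 2076: Tue, 2077: Wed ✓, 2078: Thu, 2079: Fri, 2080: Sun, 2081: Mon, 2082: Tue, 2083: Wed ✓, 2084: Fri, 2085: Sat, 2086: Sun, 2087: Mon, 2088: Wed ✓, 2089: Thu, 2090: Fri, 2091: Sat, 2092: Mon, 2093: Tue, 2094: Wed ✓, 2095: Thu, 2096: Sat, 2097: Sun, 2098: Mon, 2099: Tue
Wednesdays: 2077, 2083, 2088, 2094.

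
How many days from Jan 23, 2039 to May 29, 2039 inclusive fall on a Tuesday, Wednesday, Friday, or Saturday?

72

Jan 23, 2039 is a Sunday.
The range spans 127 days (inclusive of both endpoints).
127 = 7 × 18 + 1, so there are 18 full weeks plus 1 extra day.
Each full week contributes 4 days from the set (Tue, Wed, Fri, Sat): 18 × 4 = 72.
The 1 extra day is Sunday — none qualify.
Total: 72 + 0 = 72.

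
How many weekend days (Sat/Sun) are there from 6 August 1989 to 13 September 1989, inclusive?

11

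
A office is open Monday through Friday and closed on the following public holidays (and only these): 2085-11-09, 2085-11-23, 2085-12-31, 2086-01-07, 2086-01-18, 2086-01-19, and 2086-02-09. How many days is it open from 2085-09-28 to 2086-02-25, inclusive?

2085-09-28 is a Friday.
The range spans 151 days (inclusive of both endpoints).
151 = 7 × 21 + 4, so there are 21 full weeks plus 4 extra days.
Each full week contributes 5 weekdays (Mon–Fri): 21 × 5 = 105.
The 4 extra days are Friday, Saturday, Sunday, Monday — 2 of them qualify.
Total: 105 + 2 = 107.
Holidays: 2085-11-09 (Fri); 2085-11-23 (Fri); 2085-12-31 (Mon); 2086-01-07 (Mon); 2086-01-18 (Fri); 2086-01-19 (Sat); 2086-02-09 (Sat).
5 of the 7 holidays fall on weekdays; the rest are weekends and were already excluded.
Business days: 107 − 5 = 102.

102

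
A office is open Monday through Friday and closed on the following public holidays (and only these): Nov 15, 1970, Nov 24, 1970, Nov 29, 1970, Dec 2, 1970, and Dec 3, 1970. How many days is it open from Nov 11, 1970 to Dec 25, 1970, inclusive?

Nov 11, 1970 is a Wednesday.
The range spans 45 days (inclusive of both endpoints).
45 = 7 × 6 + 3, so there are 6 full weeks plus 3 extra days.
Each full week contributes 5 weekdays (Mon–Fri): 6 × 5 = 30.
The 3 extra days are Wed, Thu, Fri — 3 of them qualify.
Total: 30 + 3 = 33.
Holidays: Nov 15, 1970 (Sun); Nov 24, 1970 (Tue); Nov 29, 1970 (Sun); Dec 2, 1970 (Wed); Dec 3, 1970 (Thu).
3 of the 5 holidays fall on weekdays; the rest are weekends and were already excluded.
Business days: 33 − 3 = 30.

30 working days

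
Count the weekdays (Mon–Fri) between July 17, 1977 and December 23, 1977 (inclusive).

July 17, 1977 is a Sunday.
The range spans 160 days (inclusive of both endpoints).
160 = 7 × 22 + 6, so there are 22 full weeks plus 6 extra days.
Each full week contributes 5 weekdays (Mon–Fri): 22 × 5 = 110.
The 6 extra days are Sunday, Monday, Tuesday, Wednesday, Thursday, Friday — 5 of them qualify.
Total: 110 + 5 = 115.

115 weekdays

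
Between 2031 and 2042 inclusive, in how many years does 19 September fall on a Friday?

Day of week of September 19 in each year:
2031: Fri ✓, 2032: Sun, 2033: Mon, 2034: Tue, 2035: Wed, 2036: Fri ✓, 2037: Sat, 2038: Sun, 2039: Mon, 2040: Wed, 2041: Thu, 2042: Fri ✓
Fridays: 2031, 2036, 2042.

3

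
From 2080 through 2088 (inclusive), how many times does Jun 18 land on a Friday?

2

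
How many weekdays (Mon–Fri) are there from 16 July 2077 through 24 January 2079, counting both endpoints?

398

16 July 2077 is a Friday.
The range spans 558 days (inclusive of both endpoints).
558 = 7 × 79 + 5, so there are 79 full weeks plus 5 extra days.
Each full week contributes 5 weekdays (Mon–Fri): 79 × 5 = 395.
The 5 extra days are Fri, Sat, Sun, Mon, Tue — 3 of them qualify.
Total: 395 + 3 = 398.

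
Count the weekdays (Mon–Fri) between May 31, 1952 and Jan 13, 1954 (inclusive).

May 31, 1952 is a Saturday.
The range spans 593 days (inclusive of both endpoints).
593 = 7 × 84 + 5, so there are 84 full weeks plus 5 extra days.
Each full week contributes 5 weekdays (Mon–Fri): 84 × 5 = 420.
The 5 extra days are Sat, Sun, Mon, Tue, Wed — 3 of them qualify.
Total: 420 + 3 = 423.

423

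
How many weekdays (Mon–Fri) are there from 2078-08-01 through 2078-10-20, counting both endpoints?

59

2078-08-01 is a Monday.
That's 81 days from start to end, counting both.
81 = 7 × 11 + 4, so there are 11 full weeks plus 4 extra days.
Each full week contributes 5 weekdays (Mon–Fri): 11 × 5 = 55.
The 4 extra days are Monday, Tuesday, Wednesday, Thursday — 4 of them qualify.
Total: 55 + 4 = 59.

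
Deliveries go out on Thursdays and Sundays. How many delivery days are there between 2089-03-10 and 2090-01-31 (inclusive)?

2089-03-10 is a Thursday.
The range spans 328 days (inclusive of both endpoints).
328 = 7 × 46 + 6, so there are 46 full weeks plus 6 extra days.
Each full week contributes 2 days from the set (Thu, Sun): 46 × 2 = 92.
The 6 extra days are Thursday, Friday, Saturday, Sunday, Monday, Tuesday — 2 of them qualify.
Total: 92 + 2 = 94.

94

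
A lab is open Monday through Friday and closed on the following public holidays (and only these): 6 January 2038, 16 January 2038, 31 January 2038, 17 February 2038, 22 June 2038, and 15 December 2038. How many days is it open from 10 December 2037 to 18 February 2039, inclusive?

308

10 December 2037 is a Thursday.
The range spans 436 days (inclusive of both endpoints).
436 = 7 × 62 + 2, so there are 62 full weeks plus 2 extra days.
Each full week contributes 5 weekdays (Mon–Fri): 62 × 5 = 310.
The 2 extra days are Thu, Fri — 2 of them qualify.
Total: 310 + 2 = 312.
Holidays: 6 January 2038 (Wed); 16 January 2038 (Sat); 31 January 2038 (Sun); 17 February 2038 (Wed); 22 June 2038 (Tue); 15 December 2038 (Wed).
4 of the 6 holidays fall on weekdays; the rest are weekends and were already excluded.
Business days: 312 − 4 = 308.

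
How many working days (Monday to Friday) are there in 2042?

261 weekdays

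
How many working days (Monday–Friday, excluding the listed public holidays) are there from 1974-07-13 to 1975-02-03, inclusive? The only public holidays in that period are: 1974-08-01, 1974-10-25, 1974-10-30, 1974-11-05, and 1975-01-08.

1974-07-13 is a Saturday.
The range spans 206 days (inclusive of both endpoints).
206 = 7 × 29 + 3, so there are 29 full weeks plus 3 extra days.
Each full week contributes 5 weekdays (Mon–Fri): 29 × 5 = 145.
The 3 extra days are Saturday, Sunday, Monday — 1 of them qualifies.
Total: 145 + 1 = 146.
Holidays: 1974-08-01 (Thu); 1974-10-25 (Fri); 1974-10-30 (Wed); 1974-11-05 (Tue); 1975-01-08 (Wed).
All 5 holidays fall on weekdays, so subtract 5.
Business days: 146 − 5 = 141.

141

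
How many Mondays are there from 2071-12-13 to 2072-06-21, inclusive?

2071-12-13 is a Sunday.
From 2071-12-13 to 2072-06-21 is 192 days inclusive.
192 = 7 × 27 + 3, so there are 27 full weeks plus 3 extra days.
Each full week contributes one Monday: 27 so far.
The 3 extra days are Sunday, Monday, Tuesday — 1 of them qualifies.
Total: 27 + 1 = 28.

28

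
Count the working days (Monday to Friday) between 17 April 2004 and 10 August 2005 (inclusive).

343

17 April 2004 is a Saturday.
That's 481 days from start to end, counting both.
481 = 7 × 68 + 5, so there are 68 full weeks plus 5 extra days.
Each full week contributes 5 weekdays (Mon–Fri): 68 × 5 = 340.
The 5 extra days are Saturday, Sunday, Monday, Tuesday, Wednesday — 3 of them qualify.
Total: 340 + 3 = 343.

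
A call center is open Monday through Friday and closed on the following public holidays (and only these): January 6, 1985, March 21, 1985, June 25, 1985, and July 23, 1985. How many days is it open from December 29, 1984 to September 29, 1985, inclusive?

192 business days

December 29, 1984 is a Saturday.
From December 29, 1984 to September 29, 1985 is 275 days inclusive.
275 = 7 × 39 + 2, so there are 39 full weeks plus 2 extra days.
Each full week contributes 5 weekdays (Mon–Fri): 39 × 5 = 195.
The 2 extra days are Saturday, Sunday — none qualify.
Total: 195 + 0 = 195.
Holidays: January 6, 1985 (Sun); March 21, 1985 (Thu); June 25, 1985 (Tue); July 23, 1985 (Tue).
3 of the 4 holidays fall on weekdays; the rest are weekends and were already excluded.
Business days: 195 − 3 = 192.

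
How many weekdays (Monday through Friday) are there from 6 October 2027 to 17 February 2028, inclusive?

97

6 October 2027 is a Wednesday.
That's 135 days from start to end, counting both.
135 = 7 × 19 + 2, so there are 19 full weeks plus 2 extra days.
Each full week contributes 5 weekdays (Mon–Fri): 19 × 5 = 95.
The 2 extra days are Wed, Thu — 2 of them qualify.
Total: 95 + 2 = 97.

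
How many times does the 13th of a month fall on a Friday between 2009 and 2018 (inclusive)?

19

Friday-the-13ths by year:
2009: Feb, Mar, Nov
2010: Aug
2011: May
2012: Jan, Apr, Jul
2013: Sep, Dec
2014: Jun
2015: Feb, Mar, Nov
2016: May
2017: Jan, Oct
2018: Apr, Jul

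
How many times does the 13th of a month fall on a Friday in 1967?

2

The 13th falls on a Friday when the month's 13th has weekday Fri.
Jan 13 is Fri ✓; Feb 13 is Mon; Mar 13 is Mon; Apr 13 is Thu; May 13 is Sat; Jun 13 is Tue; Jul 13 is Thu; Aug 13 is Sun; Sep 13 is Wed; Oct 13 is Fri ✓; Nov 13 is Mon; Dec 13 is Wed.
Friday the 13ths: Jan, Oct.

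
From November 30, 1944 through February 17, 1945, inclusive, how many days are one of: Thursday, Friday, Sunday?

November 30, 1944 is a Thursday.
The range spans 80 days (inclusive of both endpoints).
80 = 7 × 11 + 3, so there are 11 full weeks plus 3 extra days.
Each full week contributes 3 days from the set (Thu, Fri, Sun): 11 × 3 = 33.
The 3 extra days are Thursday, Friday, Saturday — 2 of them qualify.
Total: 33 + 2 = 35.

35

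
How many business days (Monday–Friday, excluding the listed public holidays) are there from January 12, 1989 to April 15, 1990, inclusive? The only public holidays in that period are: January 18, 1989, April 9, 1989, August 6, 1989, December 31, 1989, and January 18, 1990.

January 12, 1989 is a Thursday.
The range spans 459 days (inclusive of both endpoints).
459 = 7 × 65 + 4, so there are 65 full weeks plus 4 extra days.
Each full week contributes 5 weekdays (Mon–Fri): 65 × 5 = 325.
The 4 extra days are Thu, Fri, Sat, Sun — 2 of them qualify.
Total: 325 + 2 = 327.
Holidays: January 18, 1989 (Wed); April 9, 1989 (Sun); August 6, 1989 (Sun); December 31, 1989 (Sun); January 18, 1990 (Thu).
2 of the 5 holidays fall on weekdays; the rest are weekends and were already excluded.
Business days: 327 − 2 = 325.

325 business days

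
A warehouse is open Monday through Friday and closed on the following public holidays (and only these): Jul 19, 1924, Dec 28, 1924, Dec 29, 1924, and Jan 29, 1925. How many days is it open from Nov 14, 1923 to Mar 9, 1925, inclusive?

Nov 14, 1923 is a Wednesday.
From Nov 14, 1923 to Mar 9, 1925 is 482 days inclusive.
482 = 7 × 68 + 6, so there are 68 full weeks plus 6 extra days.
Each full week contributes 5 weekdays (Mon–Fri): 68 × 5 = 340.
The 6 extra days are Wed, Thu, Fri, Sat, Sun, Mon — 4 of them qualify.
Total: 340 + 4 = 344.
Holidays: Jul 19, 1924 (Sat); Dec 28, 1924 (Sun); Dec 29, 1924 (Mon); Jan 29, 1925 (Thu).
2 of the 4 holidays fall on weekdays; the rest are weekends and were already excluded.
Business days: 344 − 2 = 342.

342 working days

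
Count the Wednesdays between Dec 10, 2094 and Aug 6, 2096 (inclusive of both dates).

86 Wednesdays

Dec 10, 2094 is a Friday.
From Dec 10, 2094 to Aug 6, 2096 is 606 days inclusive.
606 = 7 × 86 + 4, so there are 86 full weeks plus 4 extra days.
Each full week contributes one Wednesday: 86 so far.
The 4 extra days are Friday, Saturday, Sunday, Monday — none qualify.
Total: 86 + 0 = 86.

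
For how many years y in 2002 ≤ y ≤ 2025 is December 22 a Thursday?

Day of week of December 22 in each year:
2002: Sun, 2003: Mon, 2004: Wed, 2005: Thu ✓, 2006: Fri, 2007: Sat, 2008: Mon, 2009: Tue, 2010: Wed, 2011: Thu ✓, 2012: Sat, 2013: Sun, 2014: Mon, 2015: Tue, 2016: Thu ✓, 2017: Fri, 2018: Sat, 2019: Sun, 2020: Tue, 2021: Wed, 2022: Thu ✓, 2023: Fri, 2024: Sun, 2025: Mon
Thursdays: 2005, 2011, 2016, 2022.

4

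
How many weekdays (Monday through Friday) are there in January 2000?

21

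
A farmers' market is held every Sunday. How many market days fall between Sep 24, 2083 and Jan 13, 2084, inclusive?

16

Sep 24, 2083 is a Friday.
From Sep 24, 2083 to Jan 13, 2084 is 112 days inclusive.
112 = 7 × 16, so the span is exactly 16 full weeks.
Each full week contributes one Sunday: 16 so far.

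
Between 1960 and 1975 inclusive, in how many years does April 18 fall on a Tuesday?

3

Day of week of April 18 in each year:
1960: Mon, 1961: Tue ✓, 1962: Wed, 1963: Thu, 1964: Sat, 1965: Sun, 1966: Mon, 1967: Tue ✓, 1968: Thu, 1969: Fri, 1970: Sat, 1971: Sun, 1972: Tue ✓, 1973: Wed, 1974: Thu, 1975: Fri
Tuesdays: 1961, 1967, 1972.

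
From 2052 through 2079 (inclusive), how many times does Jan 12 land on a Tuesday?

Day of week of January 12 in each year:
2052: Fri, 2053: Sun, 2054: Mon, 2055: Tue ✓, 2056: Wed, 2057: Fri, 2058: Sat, 2059: Sun, 2060: Mon, 2061: Wed, 2062: Thu, 2063: Fri, 2064: Sat, 2065: Mon, 2066: Tue ✓, 2067: Wed, 2068: Thu, 2069: Sat, 2070: Sun, 2071: Mon, 2072: Tue ✓, 2073: Thu, 2074: Fri, 2075: Sat, 2076: Sun, 2077: Tue ✓, 2078: Wed, 2079: Thu
Tuesdays: 2055, 2066, 2072, 2077.

4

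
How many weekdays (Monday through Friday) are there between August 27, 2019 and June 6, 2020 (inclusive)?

204

August 27, 2019 is a Tuesday.
From August 27, 2019 to June 6, 2020 is 285 days inclusive.
285 = 7 × 40 + 5, so there are 40 full weeks plus 5 extra days.
Each full week contributes 5 weekdays (Mon–Fri): 40 × 5 = 200.
The 5 extra days are Tuesday, Wednesday, Thursday, Friday, Saturday — 4 of them qualify.
Total: 200 + 4 = 204.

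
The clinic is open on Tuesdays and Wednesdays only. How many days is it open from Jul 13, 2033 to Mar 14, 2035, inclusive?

Jul 13, 2033 is a Wednesday.
The range spans 610 days (inclusive of both endpoints).
610 = 7 × 87 + 1, so there are 87 full weeks plus 1 extra day.
Each full week contributes 2 days from the set (Tue, Wed): 87 × 2 = 174.
The 1 extra day is Wednesday — 1 of them qualifies.
Total: 174 + 1 = 175.

175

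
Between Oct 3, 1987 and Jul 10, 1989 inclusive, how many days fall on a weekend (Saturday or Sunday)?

Oct 3, 1987 is a Saturday.
That's 647 days from start to end, counting both.
647 = 7 × 92 + 3, so there are 92 full weeks plus 3 extra days.
Each full week contributes 2 weekend days (Sat, Sun): 92 × 2 = 184.
The 3 extra days are Sat, Sun, Mon — 2 of them qualify.
Total: 184 + 2 = 186.

186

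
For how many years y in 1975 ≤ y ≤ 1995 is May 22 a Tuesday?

Day of week of May 22 in each year:
1975: Thu, 1976: Sat, 1977: Sun, 1978: Mon, 1979: Tue ✓, 1980: Thu, 1981: Fri, 1982: Sat, 1983: Sun, 1984: Tue ✓, 1985: Wed, 1986: Thu, 1987: Fri, 1988: Sun, 1989: Mon, 1990: Tue ✓, 1991: Wed, 1992: Fri, 1993: Sat, 1994: Sun, 1995: Mon
Tuesdays: 1979, 1984, 1990.

3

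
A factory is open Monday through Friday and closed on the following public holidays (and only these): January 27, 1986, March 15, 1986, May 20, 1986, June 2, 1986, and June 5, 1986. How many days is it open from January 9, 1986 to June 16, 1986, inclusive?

January 9, 1986 is a Thursday.
That's 159 days from start to end, counting both.
159 = 7 × 22 + 5, so there are 22 full weeks plus 5 extra days.
Each full week contributes 5 weekdays (Mon–Fri): 22 × 5 = 110.
The 5 extra days are Thu, Fri, Sat, Sun, Mon — 3 of them qualify.
Total: 110 + 3 = 113.
Holidays: January 27, 1986 (Mon); March 15, 1986 (Sat); May 20, 1986 (Tue); June 2, 1986 (Mon); June 5, 1986 (Thu).
4 of the 5 holidays fall on weekdays; the rest are weekends and were already excluded.
Business days: 113 − 4 = 109.

109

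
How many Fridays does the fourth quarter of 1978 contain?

13

1 October 1978 is a Sunday.
The range spans 92 days (inclusive of both endpoints).
92 = 7 × 13 + 1, so there are 13 full weeks plus 1 extra day.
Each full week contributes one Friday: 13 so far.
The 1 extra day is Sun — none qualify.
Total: 13 + 0 = 13.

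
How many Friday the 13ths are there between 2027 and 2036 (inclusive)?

Friday-the-13ths by year:
2027: Aug
2028: Oct
2029: Apr, Jul
2030: Sep, Dec
2031: Jun
2032: Feb, Aug
2033: May
2034: Jan, Oct
2035: Apr, Jul
2036: Jun

15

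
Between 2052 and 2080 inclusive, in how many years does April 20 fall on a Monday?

Day of week of April 20 in each year:
2052: Sat, 2053: Sun, 2054: Mon ✓, 2055: Tue, 2056: Thu, 2057: Fri, 2058: Sat, 2059: Sun, 2060: Tue, 2061: Wed, 2062: Thu, 2063: Fri, 2064: Sun, 2065: Mon ✓, 2066: Tue, 2067: Wed, 2068: Fri, 2069: Sat, 2070: Sun, 2071: Mon ✓, 2072: Wed, 2073: Thu, 2074: Fri, 2075: Sat, 2076: Mon ✓, 2077: Tue, 2078: Wed, 2079: Thu, 2080: Sat
Mondays: 2054, 2065, 2071, 2076.

4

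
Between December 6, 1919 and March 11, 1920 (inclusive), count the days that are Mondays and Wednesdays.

December 6, 1919 is a Saturday.
The range spans 97 days (inclusive of both endpoints).
97 = 7 × 13 + 6, so there are 13 full weeks plus 6 extra days.
Each full week contributes 2 days from the set (Mon, Wed): 13 × 2 = 26.
The 6 extra days are Saturday, Sunday, Monday, Tuesday, Wednesday, Thursday — 2 of them qualify.
Total: 26 + 2 = 28.

28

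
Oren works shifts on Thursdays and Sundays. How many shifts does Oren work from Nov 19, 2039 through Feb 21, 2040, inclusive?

27

Nov 19, 2039 is a Saturday.
From Nov 19, 2039 to Feb 21, 2040 is 95 days inclusive.
95 = 7 × 13 + 4, so there are 13 full weeks plus 4 extra days.
Each full week contributes 2 days from the set (Thu, Sun): 13 × 2 = 26.
The 4 extra days are Saturday, Sunday, Monday, Tuesday — 1 of them qualifies.
Total: 26 + 1 = 27.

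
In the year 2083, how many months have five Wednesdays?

4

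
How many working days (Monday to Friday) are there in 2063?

261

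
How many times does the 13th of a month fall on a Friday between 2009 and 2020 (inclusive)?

Friday-the-13ths by year:
2009: Feb, Mar, Nov
2010: Aug
2011: May
2012: Jan, Apr, Jul
2013: Sep, Dec
2014: Jun
2015: Feb, Mar, Nov
2016: May
2017: Jan, Oct
2018: Apr, Jul
2019: Sep, Dec
2020: Mar, Nov

23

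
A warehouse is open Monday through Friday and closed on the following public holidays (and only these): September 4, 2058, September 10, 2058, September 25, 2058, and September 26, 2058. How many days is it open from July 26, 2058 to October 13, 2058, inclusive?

July 26, 2058 is a Friday.
The range spans 80 days (inclusive of both endpoints).
80 = 7 × 11 + 3, so there are 11 full weeks plus 3 extra days.
Each full week contributes 5 weekdays (Mon–Fri): 11 × 5 = 55.
The 3 extra days are Fri, Sat, Sun — 1 of them qualifies.
Total: 55 + 1 = 56.
Holidays: September 4, 2058 (Wed); September 10, 2058 (Tue); September 25, 2058 (Wed); September 26, 2058 (Thu).
All 4 holidays fall on weekdays, so subtract 4.
Business days: 56 − 4 = 52.

52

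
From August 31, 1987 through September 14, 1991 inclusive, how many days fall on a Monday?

August 31, 1987 is a Monday.
From August 31, 1987 to September 14, 1991 is 1476 days inclusive.
1476 = 7 × 210 + 6, so there are 210 full weeks plus 6 extra days.
Each full week contributes one Monday: 210 so far.
The 6 extra days are Monday, Tuesday, Wednesday, Thursday, Friday, Saturday — 1 of them qualifies.
Total: 210 + 1 = 211.

211 Mondays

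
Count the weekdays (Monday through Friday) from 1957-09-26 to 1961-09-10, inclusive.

1957-09-26 is a Thursday.
That's 1446 days from start to end, counting both.
1446 = 7 × 206 + 4, so there are 206 full weeks plus 4 extra days.
Each full week contributes 5 weekdays (Mon–Fri): 206 × 5 = 1030.
The 4 extra days are Thursday, Friday, Saturday, Sunday — 2 of them qualify.
Total: 1030 + 2 = 1032.

1032 weekdays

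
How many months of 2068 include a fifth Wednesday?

4

A month has five Wednesdays exactly when Wednesday falls within its first (length − 28) days.
Jan: 31 days, starts Sun → 5 of Sun, Mon, Tue
Feb: 29 days, starts Wed → 5 of Wed ✓
Mar: 31 days, starts Thu → 5 of Thu, Fri, Sat
Apr: 30 days, starts Sun → 5 of Sun, Mon
May: 31 days, starts Tue → 5 of Tue, Wed, Thu ✓
Jun: 30 days, starts Fri → 5 of Fri, Sat
Jul: 31 days, starts Sun → 5 of Sun, Mon, Tue
Aug: 31 days, starts Wed → 5 of Wed, Thu, Fri ✓
Sep: 30 days, starts Sat → 5 of Sat, Sun
Oct: 31 days, starts Mon → 5 of Mon, Tue, Wed ✓
Nov: 30 days, starts Thu → 5 of Thu, Fri
Dec: 31 days, starts Sat → 5 of Sat, Sun, Mon
Months with five Wednesdays: Feb, May, Aug, Oct.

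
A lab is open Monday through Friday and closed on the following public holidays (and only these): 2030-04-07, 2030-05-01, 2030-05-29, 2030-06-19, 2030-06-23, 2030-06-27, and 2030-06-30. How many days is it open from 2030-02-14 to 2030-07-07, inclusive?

2030-02-14 is a Thursday.
From 2030-02-14 to 2030-07-07 is 144 days inclusive.
144 = 7 × 20 + 4, so there are 20 full weeks plus 4 extra days.
Each full week contributes 5 weekdays (Mon–Fri): 20 × 5 = 100.
The 4 extra days are Thu, Fri, Sat, Sun — 2 of them qualify.
Total: 100 + 2 = 102.
Holidays: 2030-04-07 (Sun); 2030-05-01 (Wed); 2030-05-29 (Wed); 2030-06-19 (Wed); 2030-06-23 (Sun); 2030-06-27 (Thu); 2030-06-30 (Sun).
4 of the 7 holidays fall on weekdays; the rest are weekends and were already excluded.
Business days: 102 − 4 = 98.

98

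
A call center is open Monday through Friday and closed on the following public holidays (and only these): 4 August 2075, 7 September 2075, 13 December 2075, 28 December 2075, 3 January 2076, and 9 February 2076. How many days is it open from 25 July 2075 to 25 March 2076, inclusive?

25 July 2075 is a Thursday.
From 25 July 2075 to 25 March 2076 is 245 days inclusive.
245 = 7 × 35, so the span is exactly 35 full weeks.
Each full week contributes 5 weekdays (Mon–Fri): 35 × 5 = 175.
Holidays: 4 August 2075 (Sun); 7 September 2075 (Sat); 13 December 2075 (Fri); 28 December 2075 (Sat); 3 January 2076 (Fri); 9 February 2076 (Sun).
2 of the 6 holidays fall on weekdays; the rest are weekends and were already excluded.
Business days: 175 − 2 = 173.

173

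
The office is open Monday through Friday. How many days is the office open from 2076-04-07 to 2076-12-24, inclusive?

188 weekdays

2076-04-07 is a Tuesday.
From 2076-04-07 to 2076-12-24 is 262 days inclusive.
262 = 7 × 37 + 3, so there are 37 full weeks plus 3 extra days.
Each full week contributes 5 weekdays (Mon–Fri): 37 × 5 = 185.
The 3 extra days are Tue, Wed, Thu — 3 of them qualify.
Total: 185 + 3 = 188.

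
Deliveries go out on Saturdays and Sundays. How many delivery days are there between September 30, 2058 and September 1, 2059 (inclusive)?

September 30, 2058 is a Monday.
The range spans 337 days (inclusive of both endpoints).
337 = 7 × 48 + 1, so there are 48 full weeks plus 1 extra day.
Each full week contributes 2 days from the set (Sat, Sun): 48 × 2 = 96.
The 1 extra day is Monday — none qualify.
Total: 96 + 0 = 96.

96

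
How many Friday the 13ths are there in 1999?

1

The 13th falls on a Friday when the month's 13th has weekday Fri.
Jan 13 is Wed; Feb 13 is Sat; Mar 13 is Sat; Apr 13 is Tue; May 13 is Thu; Jun 13 is Sun; Jul 13 is Tue; Aug 13 is Fri ✓; Sep 13 is Mon; Oct 13 is Wed; Nov 13 is Sat; Dec 13 is Mon.
Friday the 13ths: Aug.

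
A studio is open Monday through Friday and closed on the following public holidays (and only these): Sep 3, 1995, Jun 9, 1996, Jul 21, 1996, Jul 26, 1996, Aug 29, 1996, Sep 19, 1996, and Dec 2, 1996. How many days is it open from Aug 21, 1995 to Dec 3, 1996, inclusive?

333

Aug 21, 1995 is a Monday.
The range spans 471 days (inclusive of both endpoints).
471 = 7 × 67 + 2, so there are 67 full weeks plus 2 extra days.
Each full week contributes 5 weekdays (Mon–Fri): 67 × 5 = 335.
The 2 extra days are Mon, Tue — 2 of them qualify.
Total: 335 + 2 = 337.
Holidays: Sep 3, 1995 (Sun); Jun 9, 1996 (Sun); Jul 21, 1996 (Sun); Jul 26, 1996 (Fri); Aug 29, 1996 (Thu); Sep 19, 1996 (Thu); Dec 2, 1996 (Mon).
4 of the 7 holidays fall on weekdays; the rest are weekends and were already excluded.
Business days: 337 − 4 = 333.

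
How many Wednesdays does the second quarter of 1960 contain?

13

1 April 1960 is a Friday.
That's 91 days from start to end, counting both.
91 = 7 × 13, so the span is exactly 13 full weeks.
Each full week contributes one Wednesday: 13 so far.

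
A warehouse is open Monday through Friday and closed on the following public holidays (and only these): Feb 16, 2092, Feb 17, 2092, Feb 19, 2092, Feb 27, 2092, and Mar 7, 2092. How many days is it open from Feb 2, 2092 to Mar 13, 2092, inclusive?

Feb 2, 2092 is a Saturday.
The range spans 41 days (inclusive of both endpoints).
41 = 7 × 5 + 6, so there are 5 full weeks plus 6 extra days.
Each full week contributes 5 weekdays (Mon–Fri): 5 × 5 = 25.
The 6 extra days are Sat, Sun, Mon, Tue, Wed, Thu — 4 of them qualify.
Total: 25 + 4 = 29.
Holidays: Feb 16, 2092 (Sat); Feb 17, 2092 (Sun); Feb 19, 2092 (Tue); Feb 27, 2092 (Wed); Mar 7, 2092 (Fri).
3 of the 5 holidays fall on weekdays; the rest are weekends and were already excluded.
Business days: 29 − 3 = 26.

26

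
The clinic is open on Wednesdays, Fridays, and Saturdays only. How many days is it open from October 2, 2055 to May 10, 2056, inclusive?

October 2, 2055 is a Saturday.
That's 222 days from start to end, counting both.
222 = 7 × 31 + 5, so there are 31 full weeks plus 5 extra days.
Each full week contributes 3 days from the set (Wed, Fri, Sat): 31 × 3 = 93.
The 5 extra days are Saturday, Sunday, Monday, Tuesday, Wednesday — 2 of them qualify.
Total: 93 + 2 = 95.

95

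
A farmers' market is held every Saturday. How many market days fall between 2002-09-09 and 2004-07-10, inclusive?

96

2002-09-09 is a Monday.
The range spans 671 days (inclusive of both endpoints).
671 = 7 × 95 + 6, so there are 95 full weeks plus 6 extra days.
Each full week contributes one Saturday: 95 so far.
The 6 extra days are Mon, Tue, Wed, Thu, Fri, Sat — 1 of them qualifies.
Total: 95 + 1 = 96.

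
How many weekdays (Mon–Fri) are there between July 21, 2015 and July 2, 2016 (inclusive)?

249 weekdays

July 21, 2015 is a Tuesday.
From July 21, 2015 to July 2, 2016 is 348 days inclusive.
348 = 7 × 49 + 5, so there are 49 full weeks plus 5 extra days.
Each full week contributes 5 weekdays (Mon–Fri): 49 × 5 = 245.
The 5 extra days are Tuesday, Wednesday, Thursday, Friday, Saturday — 4 of them qualify.
Total: 245 + 4 = 249.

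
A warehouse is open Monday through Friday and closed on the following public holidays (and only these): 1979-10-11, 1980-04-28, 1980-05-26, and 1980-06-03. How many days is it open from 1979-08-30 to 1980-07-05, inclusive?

218

1979-08-30 is a Thursday.
The range spans 311 days (inclusive of both endpoints).
311 = 7 × 44 + 3, so there are 44 full weeks plus 3 extra days.
Each full week contributes 5 weekdays (Mon–Fri): 44 × 5 = 220.
The 3 extra days are Thu, Fri, Sat — 2 of them qualify.
Total: 220 + 2 = 222.
Holidays: 1979-10-11 (Thu); 1980-04-28 (Mon); 1980-05-26 (Mon); 1980-06-03 (Tue).
All 4 holidays fall on weekdays, so subtract 4.
Business days: 222 − 4 = 218.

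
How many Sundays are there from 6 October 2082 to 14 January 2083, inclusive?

14

6 October 2082 is a Tuesday.
From 6 October 2082 to 14 January 2083 is 101 days inclusive.
101 = 7 × 14 + 3, so there are 14 full weeks plus 3 extra days.
Each full week contributes one Sunday: 14 so far.
The 3 extra days are Tuesday, Wednesday, Thursday — none qualify.
Total: 14 + 0 = 14.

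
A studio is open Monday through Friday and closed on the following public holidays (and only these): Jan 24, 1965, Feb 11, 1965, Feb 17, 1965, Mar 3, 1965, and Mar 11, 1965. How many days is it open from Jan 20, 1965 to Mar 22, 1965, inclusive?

40 business days

Jan 20, 1965 is a Wednesday.
The range spans 62 days (inclusive of both endpoints).
62 = 7 × 8 + 6, so there are 8 full weeks plus 6 extra days.
Each full week contributes 5 weekdays (Mon–Fri): 8 × 5 = 40.
The 6 extra days are Wednesday, Thursday, Friday, Saturday, Sunday, Monday — 4 of them qualify.
Total: 40 + 4 = 44.
Holidays: Jan 24, 1965 (Sun); Feb 11, 1965 (Thu); Feb 17, 1965 (Wed); Mar 3, 1965 (Wed); Mar 11, 1965 (Thu).
4 of the 5 holidays fall on weekdays; the rest are weekends and were already excluded.
Business days: 44 − 4 = 40.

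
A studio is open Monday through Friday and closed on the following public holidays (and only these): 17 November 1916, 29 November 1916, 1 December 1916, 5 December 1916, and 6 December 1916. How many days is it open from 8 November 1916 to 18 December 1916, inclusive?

24

8 November 1916 is a Wednesday.
That's 41 days from start to end, counting both.
41 = 7 × 5 + 6, so there are 5 full weeks plus 6 extra days.
Each full week contributes 5 weekdays (Mon–Fri): 5 × 5 = 25.
The 6 extra days are Wednesday, Thursday, Friday, Saturday, Sunday, Monday — 4 of them qualify.
Total: 25 + 4 = 29.
Holidays: 17 November 1916 (Fri); 29 November 1916 (Wed); 1 December 1916 (Fri); 5 December 1916 (Tue); 6 December 1916 (Wed).
All 5 holidays fall on weekdays, so subtract 5.
Business days: 29 − 5 = 24.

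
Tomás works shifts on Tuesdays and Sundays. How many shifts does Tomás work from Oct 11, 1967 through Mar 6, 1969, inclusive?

146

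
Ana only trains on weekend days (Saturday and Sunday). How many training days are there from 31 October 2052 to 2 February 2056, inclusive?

31 October 2052 is a Thursday.
That's 1190 days from start to end, counting both.
1190 = 7 × 170, so the span is exactly 170 full weeks.
Each full week contributes 2 weekend days (Sat, Sun): 170 × 2 = 340.

340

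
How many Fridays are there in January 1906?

4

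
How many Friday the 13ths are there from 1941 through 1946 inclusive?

Friday-the-13ths by year:
1941: Jun
1942: Feb, Mar, Nov
1943: Aug
1944: Oct
1945: Apr, Jul
1946: Sep, Dec

10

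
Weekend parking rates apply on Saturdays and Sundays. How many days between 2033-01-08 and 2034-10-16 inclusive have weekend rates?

2033-01-08 is a Saturday.
That's 647 days from start to end, counting both.
647 = 7 × 92 + 3, so there are 92 full weeks plus 3 extra days.
Each full week contributes 2 weekend days (Sat, Sun): 92 × 2 = 184.
The 3 extra days are Sat, Sun, Mon — 2 of them qualify.
Total: 184 + 2 = 186.

186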